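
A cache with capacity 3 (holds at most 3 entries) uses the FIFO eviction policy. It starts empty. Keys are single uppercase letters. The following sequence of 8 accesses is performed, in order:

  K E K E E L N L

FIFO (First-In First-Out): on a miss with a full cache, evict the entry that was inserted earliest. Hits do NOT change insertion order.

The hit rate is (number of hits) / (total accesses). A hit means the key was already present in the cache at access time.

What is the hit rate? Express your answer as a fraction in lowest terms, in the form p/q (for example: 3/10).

Answer: 1/2

Derivation:
FIFO simulation (capacity=3):
  1. access K: MISS. Cache (old->new): [K]
  2. access E: MISS. Cache (old->new): [K E]
  3. access K: HIT. Cache (old->new): [K E]
  4. access E: HIT. Cache (old->new): [K E]
  5. access E: HIT. Cache (old->new): [K E]
  6. access L: MISS. Cache (old->new): [K E L]
  7. access N: MISS, evict K. Cache (old->new): [E L N]
  8. access L: HIT. Cache (old->new): [E L N]
Total: 4 hits, 4 misses, 1 evictions

Hit rate = 4/8 = 1/2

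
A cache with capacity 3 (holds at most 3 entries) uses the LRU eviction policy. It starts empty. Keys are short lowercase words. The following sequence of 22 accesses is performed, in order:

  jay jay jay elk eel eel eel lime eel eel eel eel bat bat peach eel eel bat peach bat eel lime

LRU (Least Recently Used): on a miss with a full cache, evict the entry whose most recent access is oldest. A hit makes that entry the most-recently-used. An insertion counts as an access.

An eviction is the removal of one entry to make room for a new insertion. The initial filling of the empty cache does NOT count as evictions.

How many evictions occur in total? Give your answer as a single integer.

LRU simulation (capacity=3):
  1. access jay: MISS. Cache (LRU->MRU): [jay]
  2. access jay: HIT. Cache (LRU->MRU): [jay]
  3. access jay: HIT. Cache (LRU->MRU): [jay]
  4. access elk: MISS. Cache (LRU->MRU): [jay elk]
  5. access eel: MISS. Cache (LRU->MRU): [jay elk eel]
  6. access eel: HIT. Cache (LRU->MRU): [jay elk eel]
  7. access eel: HIT. Cache (LRU->MRU): [jay elk eel]
  8. access lime: MISS, evict jay. Cache (LRU->MRU): [elk eel lime]
  9. access eel: HIT. Cache (LRU->MRU): [elk lime eel]
  10. access eel: HIT. Cache (LRU->MRU): [elk lime eel]
  11. access eel: HIT. Cache (LRU->MRU): [elk lime eel]
  12. access eel: HIT. Cache (LRU->MRU): [elk lime eel]
  13. access bat: MISS, evict elk. Cache (LRU->MRU): [lime eel bat]
  14. access bat: HIT. Cache (LRU->MRU): [lime eel bat]
  15. access peach: MISS, evict lime. Cache (LRU->MRU): [eel bat peach]
  16. access eel: HIT. Cache (LRU->MRU): [bat peach eel]
  17. access eel: HIT. Cache (LRU->MRU): [bat peach eel]
  18. access bat: HIT. Cache (LRU->MRU): [peach eel bat]
  19. access peach: HIT. Cache (LRU->MRU): [eel bat peach]
  20. access bat: HIT. Cache (LRU->MRU): [eel peach bat]
  21. access eel: HIT. Cache (LRU->MRU): [peach bat eel]
  22. access lime: MISS, evict peach. Cache (LRU->MRU): [bat eel lime]
Total: 15 hits, 7 misses, 4 evictions

Answer: 4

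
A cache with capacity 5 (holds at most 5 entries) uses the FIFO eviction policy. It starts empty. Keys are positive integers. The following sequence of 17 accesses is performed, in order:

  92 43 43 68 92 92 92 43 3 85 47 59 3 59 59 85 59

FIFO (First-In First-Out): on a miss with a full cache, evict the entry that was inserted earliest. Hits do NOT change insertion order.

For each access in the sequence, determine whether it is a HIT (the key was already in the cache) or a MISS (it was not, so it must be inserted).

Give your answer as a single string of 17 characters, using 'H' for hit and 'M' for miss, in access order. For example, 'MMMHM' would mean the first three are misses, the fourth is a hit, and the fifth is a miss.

FIFO simulation (capacity=5):
  1. access 92: MISS. Cache (old->new): [92]
  2. access 43: MISS. Cache (old->new): [92 43]
  3. access 43: HIT. Cache (old->new): [92 43]
  4. access 68: MISS. Cache (old->new): [92 43 68]
  5. access 92: HIT. Cache (old->new): [92 43 68]
  6. access 92: HIT. Cache (old->new): [92 43 68]
  7. access 92: HIT. Cache (old->new): [92 43 68]
  8. access 43: HIT. Cache (old->new): [92 43 68]
  9. access 3: MISS. Cache (old->new): [92 43 68 3]
  10. access 85: MISS. Cache (old->new): [92 43 68 3 85]
  11. access 47: MISS, evict 92. Cache (old->new): [43 68 3 85 47]
  12. access 59: MISS, evict 43. Cache (old->new): [68 3 85 47 59]
  13. access 3: HIT. Cache (old->new): [68 3 85 47 59]
  14. access 59: HIT. Cache (old->new): [68 3 85 47 59]
  15. access 59: HIT. Cache (old->new): [68 3 85 47 59]
  16. access 85: HIT. Cache (old->new): [68 3 85 47 59]
  17. access 59: HIT. Cache (old->new): [68 3 85 47 59]
Total: 10 hits, 7 misses, 2 evictions

Answer: MMHMHHHHMMMMHHHHH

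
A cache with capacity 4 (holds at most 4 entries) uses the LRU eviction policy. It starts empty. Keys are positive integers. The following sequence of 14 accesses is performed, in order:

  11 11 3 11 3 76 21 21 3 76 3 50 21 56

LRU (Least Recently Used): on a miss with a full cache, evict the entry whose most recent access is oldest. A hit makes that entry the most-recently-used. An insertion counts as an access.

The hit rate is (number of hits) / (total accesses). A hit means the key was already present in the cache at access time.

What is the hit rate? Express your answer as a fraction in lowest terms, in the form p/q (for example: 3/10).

LRU simulation (capacity=4):
  1. access 11: MISS. Cache (LRU->MRU): [11]
  2. access 11: HIT. Cache (LRU->MRU): [11]
  3. access 3: MISS. Cache (LRU->MRU): [11 3]
  4. access 11: HIT. Cache (LRU->MRU): [3 11]
  5. access 3: HIT. Cache (LRU->MRU): [11 3]
  6. access 76: MISS. Cache (LRU->MRU): [11 3 76]
  7. access 21: MISS. Cache (LRU->MRU): [11 3 76 21]
  8. access 21: HIT. Cache (LRU->MRU): [11 3 76 21]
  9. access 3: HIT. Cache (LRU->MRU): [11 76 21 3]
  10. access 76: HIT. Cache (LRU->MRU): [11 21 3 76]
  11. access 3: HIT. Cache (LRU->MRU): [11 21 76 3]
  12. access 50: MISS, evict 11. Cache (LRU->MRU): [21 76 3 50]
  13. access 21: HIT. Cache (LRU->MRU): [76 3 50 21]
  14. access 56: MISS, evict 76. Cache (LRU->MRU): [3 50 21 56]
Total: 8 hits, 6 misses, 2 evictions

Hit rate = 8/14 = 4/7

Answer: 4/7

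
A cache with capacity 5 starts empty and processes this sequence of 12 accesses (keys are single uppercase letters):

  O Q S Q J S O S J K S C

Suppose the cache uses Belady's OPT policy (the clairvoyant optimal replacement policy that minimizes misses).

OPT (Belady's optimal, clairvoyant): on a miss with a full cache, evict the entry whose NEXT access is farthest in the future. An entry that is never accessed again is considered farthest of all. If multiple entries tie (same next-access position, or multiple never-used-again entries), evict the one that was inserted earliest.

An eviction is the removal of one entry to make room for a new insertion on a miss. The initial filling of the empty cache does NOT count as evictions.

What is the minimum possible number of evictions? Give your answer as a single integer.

Answer: 1

Derivation:
OPT (Belady) simulation (capacity=5):
  1. access O: MISS. Cache: [O]
  2. access Q: MISS. Cache: [O Q]
  3. access S: MISS. Cache: [O Q S]
  4. access Q: HIT. Next use of Q: never. Cache: [O Q S]
  5. access J: MISS. Cache: [O Q S J]
  6. access S: HIT. Next use of S: step 8. Cache: [O Q S J]
  7. access O: HIT. Next use of O: never. Cache: [O Q S J]
  8. access S: HIT. Next use of S: step 11. Cache: [O Q S J]
  9. access J: HIT. Next use of J: never. Cache: [O Q S J]
  10. access K: MISS. Cache: [O Q S J K]
  11. access S: HIT. Next use of S: never. Cache: [O Q S J K]
  12. access C: MISS, evict O (next use: never). Cache: [Q S J K C]
Total: 6 hits, 6 misses, 1 evictions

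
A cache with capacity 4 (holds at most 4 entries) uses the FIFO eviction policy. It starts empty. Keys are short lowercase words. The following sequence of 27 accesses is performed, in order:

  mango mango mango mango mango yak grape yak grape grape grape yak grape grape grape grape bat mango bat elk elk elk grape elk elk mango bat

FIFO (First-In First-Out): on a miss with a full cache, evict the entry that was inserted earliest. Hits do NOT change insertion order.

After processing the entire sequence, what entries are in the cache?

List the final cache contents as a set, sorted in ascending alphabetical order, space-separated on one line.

Answer: bat elk grape mango

Derivation:
FIFO simulation (capacity=4):
  1. access mango: MISS. Cache (old->new): [mango]
  2. access mango: HIT. Cache (old->new): [mango]
  3. access mango: HIT. Cache (old->new): [mango]
  4. access mango: HIT. Cache (old->new): [mango]
  5. access mango: HIT. Cache (old->new): [mango]
  6. access yak: MISS. Cache (old->new): [mango yak]
  7. access grape: MISS. Cache (old->new): [mango yak grape]
  8. access yak: HIT. Cache (old->new): [mango yak grape]
  9. access grape: HIT. Cache (old->new): [mango yak grape]
  10. access grape: HIT. Cache (old->new): [mango yak grape]
  11. access grape: HIT. Cache (old->new): [mango yak grape]
  12. access yak: HIT. Cache (old->new): [mango yak grape]
  13. access grape: HIT. Cache (old->new): [mango yak grape]
  14. access grape: HIT. Cache (old->new): [mango yak grape]
  15. access grape: HIT. Cache (old->new): [mango yak grape]
  16. access grape: HIT. Cache (old->new): [mango yak grape]
  17. access bat: MISS. Cache (old->new): [mango yak grape bat]
  18. access mango: HIT. Cache (old->new): [mango yak grape bat]
  19. access bat: HIT. Cache (old->new): [mango yak grape bat]
  20. access elk: MISS, evict mango. Cache (old->new): [yak grape bat elk]
  21. access elk: HIT. Cache (old->new): [yak grape bat elk]
  22. access elk: HIT. Cache (old->new): [yak grape bat elk]
  23. access grape: HIT. Cache (old->new): [yak grape bat elk]
  24. access elk: HIT. Cache (old->new): [yak grape bat elk]
  25. access elk: HIT. Cache (old->new): [yak grape bat elk]
  26. access mango: MISS, evict yak. Cache (old->new): [grape bat elk mango]
  27. access bat: HIT. Cache (old->new): [grape bat elk mango]
Total: 21 hits, 6 misses, 2 evictions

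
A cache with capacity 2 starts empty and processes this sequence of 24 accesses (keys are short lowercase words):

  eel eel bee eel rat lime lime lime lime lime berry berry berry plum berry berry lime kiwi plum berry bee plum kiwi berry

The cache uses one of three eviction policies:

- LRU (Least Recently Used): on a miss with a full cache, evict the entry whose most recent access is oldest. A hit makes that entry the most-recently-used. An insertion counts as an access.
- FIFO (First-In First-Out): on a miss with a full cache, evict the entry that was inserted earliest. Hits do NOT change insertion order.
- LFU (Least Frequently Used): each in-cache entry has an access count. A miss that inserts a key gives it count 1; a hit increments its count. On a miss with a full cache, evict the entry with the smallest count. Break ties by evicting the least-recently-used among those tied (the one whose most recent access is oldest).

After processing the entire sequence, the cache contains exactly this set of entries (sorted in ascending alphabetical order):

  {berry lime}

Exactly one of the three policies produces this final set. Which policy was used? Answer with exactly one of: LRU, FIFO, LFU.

Simulating under each policy and comparing final sets:
  LRU: final set = {berry kiwi} -> differs
  FIFO: final set = {berry kiwi} -> differs
  LFU: final set = {berry lime} -> MATCHES target
Only LFU produces the target set.

Answer: LFU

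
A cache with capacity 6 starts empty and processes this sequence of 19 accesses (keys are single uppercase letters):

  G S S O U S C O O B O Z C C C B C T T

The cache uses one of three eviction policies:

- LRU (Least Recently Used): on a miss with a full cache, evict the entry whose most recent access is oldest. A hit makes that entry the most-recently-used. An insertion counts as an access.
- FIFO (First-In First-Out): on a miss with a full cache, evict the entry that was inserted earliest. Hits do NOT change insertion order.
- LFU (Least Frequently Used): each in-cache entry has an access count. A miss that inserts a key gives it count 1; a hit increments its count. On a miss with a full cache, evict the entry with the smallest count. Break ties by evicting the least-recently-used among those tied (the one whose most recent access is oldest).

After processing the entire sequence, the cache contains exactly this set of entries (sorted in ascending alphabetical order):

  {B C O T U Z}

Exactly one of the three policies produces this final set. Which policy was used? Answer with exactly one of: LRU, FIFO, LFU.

Answer: FIFO

Derivation:
Simulating under each policy and comparing final sets:
  LRU: final set = {B C O S T Z} -> differs
  FIFO: final set = {B C O T U Z} -> MATCHES target
  LFU: final set = {B C O S T Z} -> differs
Only FIFO produces the target set.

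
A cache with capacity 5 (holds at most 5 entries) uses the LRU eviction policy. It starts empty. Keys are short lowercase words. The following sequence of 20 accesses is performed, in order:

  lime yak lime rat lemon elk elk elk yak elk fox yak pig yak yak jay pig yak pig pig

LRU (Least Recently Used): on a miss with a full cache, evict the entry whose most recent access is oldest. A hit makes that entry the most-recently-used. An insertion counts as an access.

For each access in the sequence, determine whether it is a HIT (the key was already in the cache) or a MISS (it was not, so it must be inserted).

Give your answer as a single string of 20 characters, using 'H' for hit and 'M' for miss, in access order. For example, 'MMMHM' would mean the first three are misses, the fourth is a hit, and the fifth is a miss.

Answer: MMHMMMHHHHMHMHHMHHHH

Derivation:
LRU simulation (capacity=5):
  1. access lime: MISS. Cache (LRU->MRU): [lime]
  2. access yak: MISS. Cache (LRU->MRU): [lime yak]
  3. access lime: HIT. Cache (LRU->MRU): [yak lime]
  4. access rat: MISS. Cache (LRU->MRU): [yak lime rat]
  5. access lemon: MISS. Cache (LRU->MRU): [yak lime rat lemon]
  6. access elk: MISS. Cache (LRU->MRU): [yak lime rat lemon elk]
  7. access elk: HIT. Cache (LRU->MRU): [yak lime rat lemon elk]
  8. access elk: HIT. Cache (LRU->MRU): [yak lime rat lemon elk]
  9. access yak: HIT. Cache (LRU->MRU): [lime rat lemon elk yak]
  10. access elk: HIT. Cache (LRU->MRU): [lime rat lemon yak elk]
  11. access fox: MISS, evict lime. Cache (LRU->MRU): [rat lemon yak elk fox]
  12. access yak: HIT. Cache (LRU->MRU): [rat lemon elk fox yak]
  13. access pig: MISS, evict rat. Cache (LRU->MRU): [lemon elk fox yak pig]
  14. access yak: HIT. Cache (LRU->MRU): [lemon elk fox pig yak]
  15. access yak: HIT. Cache (LRU->MRU): [lemon elk fox pig yak]
  16. access jay: MISS, evict lemon. Cache (LRU->MRU): [elk fox pig yak jay]
  17. access pig: HIT. Cache (LRU->MRU): [elk fox yak jay pig]
  18. access yak: HIT. Cache (LRU->MRU): [elk fox jay pig yak]
  19. access pig: HIT. Cache (LRU->MRU): [elk fox jay yak pig]
  20. access pig: HIT. Cache (LRU->MRU): [elk fox jay yak pig]
Total: 12 hits, 8 misses, 3 evictions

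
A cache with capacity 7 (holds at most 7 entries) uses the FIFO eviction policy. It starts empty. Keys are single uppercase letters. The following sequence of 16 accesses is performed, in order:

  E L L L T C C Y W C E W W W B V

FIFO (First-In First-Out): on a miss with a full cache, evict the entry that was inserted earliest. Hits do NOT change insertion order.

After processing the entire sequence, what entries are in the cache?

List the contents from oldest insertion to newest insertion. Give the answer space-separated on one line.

FIFO simulation (capacity=7):
  1. access E: MISS. Cache (old->new): [E]
  2. access L: MISS. Cache (old->new): [E L]
  3. access L: HIT. Cache (old->new): [E L]
  4. access L: HIT. Cache (old->new): [E L]
  5. access T: MISS. Cache (old->new): [E L T]
  6. access C: MISS. Cache (old->new): [E L T C]
  7. access C: HIT. Cache (old->new): [E L T C]
  8. access Y: MISS. Cache (old->new): [E L T C Y]
  9. access W: MISS. Cache (old->new): [E L T C Y W]
  10. access C: HIT. Cache (old->new): [E L T C Y W]
  11. access E: HIT. Cache (old->new): [E L T C Y W]
  12. access W: HIT. Cache (old->new): [E L T C Y W]
  13. access W: HIT. Cache (old->new): [E L T C Y W]
  14. access W: HIT. Cache (old->new): [E L T C Y W]
  15. access B: MISS. Cache (old->new): [E L T C Y W B]
  16. access V: MISS, evict E. Cache (old->new): [L T C Y W B V]
Total: 8 hits, 8 misses, 1 evictions

Answer: L T C Y W B V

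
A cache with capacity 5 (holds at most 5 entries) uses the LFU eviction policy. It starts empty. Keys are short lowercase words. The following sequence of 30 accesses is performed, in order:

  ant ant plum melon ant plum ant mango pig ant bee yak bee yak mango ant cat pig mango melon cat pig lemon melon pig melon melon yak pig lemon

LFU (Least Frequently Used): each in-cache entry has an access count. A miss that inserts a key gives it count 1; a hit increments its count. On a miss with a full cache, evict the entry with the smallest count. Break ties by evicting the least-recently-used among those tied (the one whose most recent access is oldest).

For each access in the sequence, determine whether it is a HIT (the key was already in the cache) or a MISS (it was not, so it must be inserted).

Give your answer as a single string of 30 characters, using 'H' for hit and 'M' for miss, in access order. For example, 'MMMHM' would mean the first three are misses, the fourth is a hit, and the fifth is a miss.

Answer: MHMMHHHMMHMMHHMHMMMMMMMMMMHHMM

Derivation:
LFU simulation (capacity=5):
  1. access ant: MISS. Cache: [ant(c=1)]
  2. access ant: HIT, count now 2. Cache: [ant(c=2)]
  3. access plum: MISS. Cache: [plum(c=1) ant(c=2)]
  4. access melon: MISS. Cache: [plum(c=1) melon(c=1) ant(c=2)]
  5. access ant: HIT, count now 3. Cache: [plum(c=1) melon(c=1) ant(c=3)]
  6. access plum: HIT, count now 2. Cache: [melon(c=1) plum(c=2) ant(c=3)]
  7. access ant: HIT, count now 4. Cache: [melon(c=1) plum(c=2) ant(c=4)]
  8. access mango: MISS. Cache: [melon(c=1) mango(c=1) plum(c=2) ant(c=4)]
  9. access pig: MISS. Cache: [melon(c=1) mango(c=1) pig(c=1) plum(c=2) ant(c=4)]
  10. access ant: HIT, count now 5. Cache: [melon(c=1) mango(c=1) pig(c=1) plum(c=2) ant(c=5)]
  11. access bee: MISS, evict melon(c=1). Cache: [mango(c=1) pig(c=1) bee(c=1) plum(c=2) ant(c=5)]
  12. access yak: MISS, evict mango(c=1). Cache: [pig(c=1) bee(c=1) yak(c=1) plum(c=2) ant(c=5)]
  13. access bee: HIT, count now 2. Cache: [pig(c=1) yak(c=1) plum(c=2) bee(c=2) ant(c=5)]
  14. access yak: HIT, count now 2. Cache: [pig(c=1) plum(c=2) bee(c=2) yak(c=2) ant(c=5)]
  15. access mango: MISS, evict pig(c=1). Cache: [mango(c=1) plum(c=2) bee(c=2) yak(c=2) ant(c=5)]
  16. access ant: HIT, count now 6. Cache: [mango(c=1) plum(c=2) bee(c=2) yak(c=2) ant(c=6)]
  17. access cat: MISS, evict mango(c=1). Cache: [cat(c=1) plum(c=2) bee(c=2) yak(c=2) ant(c=6)]
  18. access pig: MISS, evict cat(c=1). Cache: [pig(c=1) plum(c=2) bee(c=2) yak(c=2) ant(c=6)]
  19. access mango: MISS, evict pig(c=1). Cache: [mango(c=1) plum(c=2) bee(c=2) yak(c=2) ant(c=6)]
  20. access melon: MISS, evict mango(c=1). Cache: [melon(c=1) plum(c=2) bee(c=2) yak(c=2) ant(c=6)]
  21. access cat: MISS, evict melon(c=1). Cache: [cat(c=1) plum(c=2) bee(c=2) yak(c=2) ant(c=6)]
  22. access pig: MISS, evict cat(c=1). Cache: [pig(c=1) plum(c=2) bee(c=2) yak(c=2) ant(c=6)]
  23. access lemon: MISS, evict pig(c=1). Cache: [lemon(c=1) plum(c=2) bee(c=2) yak(c=2) ant(c=6)]
  24. access melon: MISS, evict lemon(c=1). Cache: [melon(c=1) plum(c=2) bee(c=2) yak(c=2) ant(c=6)]
  25. access pig: MISS, evict melon(c=1). Cache: [pig(c=1) plum(c=2) bee(c=2) yak(c=2) ant(c=6)]
  26. access melon: MISS, evict pig(c=1). Cache: [melon(c=1) plum(c=2) bee(c=2) yak(c=2) ant(c=6)]
  27. access melon: HIT, count now 2. Cache: [plum(c=2) bee(c=2) yak(c=2) melon(c=2) ant(c=6)]
  28. access yak: HIT, count now 3. Cache: [plum(c=2) bee(c=2) melon(c=2) yak(c=3) ant(c=6)]
  29. access pig: MISS, evict plum(c=2). Cache: [pig(c=1) bee(c=2) melon(c=2) yak(c=3) ant(c=6)]
  30. access lemon: MISS, evict pig(c=1). Cache: [lemon(c=1) bee(c=2) melon(c=2) yak(c=3) ant(c=6)]
Total: 10 hits, 20 misses, 15 evictions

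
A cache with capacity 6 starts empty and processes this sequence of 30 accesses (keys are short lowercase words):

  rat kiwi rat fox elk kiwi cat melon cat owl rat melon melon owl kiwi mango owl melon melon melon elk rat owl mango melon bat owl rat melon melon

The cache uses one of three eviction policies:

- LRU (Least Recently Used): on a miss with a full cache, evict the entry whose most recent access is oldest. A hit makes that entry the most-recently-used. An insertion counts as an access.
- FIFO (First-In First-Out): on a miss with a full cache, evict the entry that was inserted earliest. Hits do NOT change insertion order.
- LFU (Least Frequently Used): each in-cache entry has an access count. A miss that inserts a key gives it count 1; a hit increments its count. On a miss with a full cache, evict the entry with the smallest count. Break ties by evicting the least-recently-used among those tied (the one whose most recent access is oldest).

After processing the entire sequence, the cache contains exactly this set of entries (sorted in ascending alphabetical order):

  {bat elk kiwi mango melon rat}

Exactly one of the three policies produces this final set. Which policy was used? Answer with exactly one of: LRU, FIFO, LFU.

Answer: FIFO

Derivation:
Simulating under each policy and comparing final sets:
  LRU: final set = {bat elk mango melon owl rat} -> differs
  FIFO: final set = {bat elk kiwi mango melon rat} -> MATCHES target
  LFU: final set = {bat cat kiwi melon owl rat} -> differs
Only FIFO produces the target set.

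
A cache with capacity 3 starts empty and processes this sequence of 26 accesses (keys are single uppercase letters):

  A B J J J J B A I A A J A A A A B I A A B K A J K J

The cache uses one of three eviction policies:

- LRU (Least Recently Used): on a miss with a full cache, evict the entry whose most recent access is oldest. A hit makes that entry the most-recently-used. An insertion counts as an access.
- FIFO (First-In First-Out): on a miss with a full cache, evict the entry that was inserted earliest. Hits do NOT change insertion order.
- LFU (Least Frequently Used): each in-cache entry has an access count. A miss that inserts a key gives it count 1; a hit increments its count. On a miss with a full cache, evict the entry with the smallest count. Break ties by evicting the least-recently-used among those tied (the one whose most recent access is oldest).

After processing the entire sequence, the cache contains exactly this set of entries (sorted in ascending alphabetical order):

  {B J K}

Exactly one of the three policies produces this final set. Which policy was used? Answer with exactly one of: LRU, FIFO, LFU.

Answer: FIFO

Derivation:
Simulating under each policy and comparing final sets:
  LRU: final set = {A J K} -> differs
  FIFO: final set = {B J K} -> MATCHES target
  LFU: final set = {A J K} -> differs
Only FIFO produces the target set.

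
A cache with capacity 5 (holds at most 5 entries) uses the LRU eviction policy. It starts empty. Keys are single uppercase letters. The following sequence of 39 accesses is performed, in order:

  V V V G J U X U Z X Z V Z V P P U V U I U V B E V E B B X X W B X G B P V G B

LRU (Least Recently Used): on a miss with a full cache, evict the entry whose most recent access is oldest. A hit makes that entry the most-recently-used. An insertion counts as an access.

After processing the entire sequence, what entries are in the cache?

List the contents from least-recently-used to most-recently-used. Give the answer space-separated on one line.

Answer: X P V G B

Derivation:
LRU simulation (capacity=5):
  1. access V: MISS. Cache (LRU->MRU): [V]
  2. access V: HIT. Cache (LRU->MRU): [V]
  3. access V: HIT. Cache (LRU->MRU): [V]
  4. access G: MISS. Cache (LRU->MRU): [V G]
  5. access J: MISS. Cache (LRU->MRU): [V G J]
  6. access U: MISS. Cache (LRU->MRU): [V G J U]
  7. access X: MISS. Cache (LRU->MRU): [V G J U X]
  8. access U: HIT. Cache (LRU->MRU): [V G J X U]
  9. access Z: MISS, evict V. Cache (LRU->MRU): [G J X U Z]
  10. access X: HIT. Cache (LRU->MRU): [G J U Z X]
  11. access Z: HIT. Cache (LRU->MRU): [G J U X Z]
  12. access V: MISS, evict G. Cache (LRU->MRU): [J U X Z V]
  13. access Z: HIT. Cache (LRU->MRU): [J U X V Z]
  14. access V: HIT. Cache (LRU->MRU): [J U X Z V]
  15. access P: MISS, evict J. Cache (LRU->MRU): [U X Z V P]
  16. access P: HIT. Cache (LRU->MRU): [U X Z V P]
  17. access U: HIT. Cache (LRU->MRU): [X Z V P U]
  18. access V: HIT. Cache (LRU->MRU): [X Z P U V]
  19. access U: HIT. Cache (LRU->MRU): [X Z P V U]
  20. access I: MISS, evict X. Cache (LRU->MRU): [Z P V U I]
  21. access U: HIT. Cache (LRU->MRU): [Z P V I U]
  22. access V: HIT. Cache (LRU->MRU): [Z P I U V]
  23. access B: MISS, evict Z. Cache (LRU->MRU): [P I U V B]
  24. access E: MISS, evict P. Cache (LRU->MRU): [I U V B E]
  25. access V: HIT. Cache (LRU->MRU): [I U B E V]
  26. access E: HIT. Cache (LRU->MRU): [I U B V E]
  27. access B: HIT. Cache (LRU->MRU): [I U V E B]
  28. access B: HIT. Cache (LRU->MRU): [I U V E B]
  29. access X: MISS, evict I. Cache (LRU->MRU): [U V E B X]
  30. access X: HIT. Cache (LRU->MRU): [U V E B X]
  31. access W: MISS, evict U. Cache (LRU->MRU): [V E B X W]
  32. access B: HIT. Cache (LRU->MRU): [V E X W B]
  33. access X: HIT. Cache (LRU->MRU): [V E W B X]
  34. access G: MISS, evict V. Cache (LRU->MRU): [E W B X G]
  35. access B: HIT. Cache (LRU->MRU): [E W X G B]
  36. access P: MISS, evict E. Cache (LRU->MRU): [W X G B P]
  37. access V: MISS, evict W. Cache (LRU->MRU): [X G B P V]
  38. access G: HIT. Cache (LRU->MRU): [X B P V G]
  39. access B: HIT. Cache (LRU->MRU): [X P V G B]
Total: 23 hits, 16 misses, 11 evictions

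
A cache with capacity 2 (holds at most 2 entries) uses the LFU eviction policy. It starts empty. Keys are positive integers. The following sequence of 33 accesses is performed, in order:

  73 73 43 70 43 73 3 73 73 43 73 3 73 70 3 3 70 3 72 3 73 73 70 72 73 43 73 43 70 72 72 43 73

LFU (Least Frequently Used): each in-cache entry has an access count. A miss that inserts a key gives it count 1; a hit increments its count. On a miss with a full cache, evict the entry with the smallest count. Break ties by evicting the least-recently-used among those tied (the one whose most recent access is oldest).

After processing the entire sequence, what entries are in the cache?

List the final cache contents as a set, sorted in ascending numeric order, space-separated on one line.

LFU simulation (capacity=2):
  1. access 73: MISS. Cache: [73(c=1)]
  2. access 73: HIT, count now 2. Cache: [73(c=2)]
  3. access 43: MISS. Cache: [43(c=1) 73(c=2)]
  4. access 70: MISS, evict 43(c=1). Cache: [70(c=1) 73(c=2)]
  5. access 43: MISS, evict 70(c=1). Cache: [43(c=1) 73(c=2)]
  6. access 73: HIT, count now 3. Cache: [43(c=1) 73(c=3)]
  7. access 3: MISS, evict 43(c=1). Cache: [3(c=1) 73(c=3)]
  8. access 73: HIT, count now 4. Cache: [3(c=1) 73(c=4)]
  9. access 73: HIT, count now 5. Cache: [3(c=1) 73(c=5)]
  10. access 43: MISS, evict 3(c=1). Cache: [43(c=1) 73(c=5)]
  11. access 73: HIT, count now 6. Cache: [43(c=1) 73(c=6)]
  12. access 3: MISS, evict 43(c=1). Cache: [3(c=1) 73(c=6)]
  13. access 73: HIT, count now 7. Cache: [3(c=1) 73(c=7)]
  14. access 70: MISS, evict 3(c=1). Cache: [70(c=1) 73(c=7)]
  15. access 3: MISS, evict 70(c=1). Cache: [3(c=1) 73(c=7)]
  16. access 3: HIT, count now 2. Cache: [3(c=2) 73(c=7)]
  17. access 70: MISS, evict 3(c=2). Cache: [70(c=1) 73(c=7)]
  18. access 3: MISS, evict 70(c=1). Cache: [3(c=1) 73(c=7)]
  19. access 72: MISS, evict 3(c=1). Cache: [72(c=1) 73(c=7)]
  20. access 3: MISS, evict 72(c=1). Cache: [3(c=1) 73(c=7)]
  21. access 73: HIT, count now 8. Cache: [3(c=1) 73(c=8)]
  22. access 73: HIT, count now 9. Cache: [3(c=1) 73(c=9)]
  23. access 70: MISS, evict 3(c=1). Cache: [70(c=1) 73(c=9)]
  24. access 72: MISS, evict 70(c=1). Cache: [72(c=1) 73(c=9)]
  25. access 73: HIT, count now 10. Cache: [72(c=1) 73(c=10)]
  26. access 43: MISS, evict 72(c=1). Cache: [43(c=1) 73(c=10)]
  27. access 73: HIT, count now 11. Cache: [43(c=1) 73(c=11)]
  28. access 43: HIT, count now 2. Cache: [43(c=2) 73(c=11)]
  29. access 70: MISS, evict 43(c=2). Cache: [70(c=1) 73(c=11)]
  30. access 72: MISS, evict 70(c=1). Cache: [72(c=1) 73(c=11)]
  31. access 72: HIT, count now 2. Cache: [72(c=2) 73(c=11)]
  32. access 43: MISS, evict 72(c=2). Cache: [43(c=1) 73(c=11)]
  33. access 73: HIT, count now 12. Cache: [43(c=1) 73(c=12)]
Total: 14 hits, 19 misses, 17 evictions

Answer: 43 73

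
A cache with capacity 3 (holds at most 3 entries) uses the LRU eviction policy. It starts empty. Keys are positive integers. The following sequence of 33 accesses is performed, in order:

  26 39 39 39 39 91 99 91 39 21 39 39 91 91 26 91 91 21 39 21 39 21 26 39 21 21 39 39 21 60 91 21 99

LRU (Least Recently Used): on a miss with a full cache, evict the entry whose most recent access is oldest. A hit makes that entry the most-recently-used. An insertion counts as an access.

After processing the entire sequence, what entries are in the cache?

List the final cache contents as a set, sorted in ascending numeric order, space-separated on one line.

Answer: 21 91 99

Derivation:
LRU simulation (capacity=3):
  1. access 26: MISS. Cache (LRU->MRU): [26]
  2. access 39: MISS. Cache (LRU->MRU): [26 39]
  3. access 39: HIT. Cache (LRU->MRU): [26 39]
  4. access 39: HIT. Cache (LRU->MRU): [26 39]
  5. access 39: HIT. Cache (LRU->MRU): [26 39]
  6. access 91: MISS. Cache (LRU->MRU): [26 39 91]
  7. access 99: MISS, evict 26. Cache (LRU->MRU): [39 91 99]
  8. access 91: HIT. Cache (LRU->MRU): [39 99 91]
  9. access 39: HIT. Cache (LRU->MRU): [99 91 39]
  10. access 21: MISS, evict 99. Cache (LRU->MRU): [91 39 21]
  11. access 39: HIT. Cache (LRU->MRU): [91 21 39]
  12. access 39: HIT. Cache (LRU->MRU): [91 21 39]
  13. access 91: HIT. Cache (LRU->MRU): [21 39 91]
  14. access 91: HIT. Cache (LRU->MRU): [21 39 91]
  15. access 26: MISS, evict 21. Cache (LRU->MRU): [39 91 26]
  16. access 91: HIT. Cache (LRU->MRU): [39 26 91]
  17. access 91: HIT. Cache (LRU->MRU): [39 26 91]
  18. access 21: MISS, evict 39. Cache (LRU->MRU): [26 91 21]
  19. access 39: MISS, evict 26. Cache (LRU->MRU): [91 21 39]
  20. access 21: HIT. Cache (LRU->MRU): [91 39 21]
  21. access 39: HIT. Cache (LRU->MRU): [91 21 39]
  22. access 21: HIT. Cache (LRU->MRU): [91 39 21]
  23. access 26: MISS, evict 91. Cache (LRU->MRU): [39 21 26]
  24. access 39: HIT. Cache (LRU->MRU): [21 26 39]
  25. access 21: HIT. Cache (LRU->MRU): [26 39 21]
  26. access 21: HIT. Cache (LRU->MRU): [26 39 21]
  27. access 39: HIT. Cache (LRU->MRU): [26 21 39]
  28. access 39: HIT. Cache (LRU->MRU): [26 21 39]
  29. access 21: HIT. Cache (LRU->MRU): [26 39 21]
  30. access 60: MISS, evict 26. Cache (LRU->MRU): [39 21 60]
  31. access 91: MISS, evict 39. Cache (LRU->MRU): [21 60 91]
  32. access 21: HIT. Cache (LRU->MRU): [60 91 21]
  33. access 99: MISS, evict 60. Cache (LRU->MRU): [91 21 99]
Total: 21 hits, 12 misses, 9 evictions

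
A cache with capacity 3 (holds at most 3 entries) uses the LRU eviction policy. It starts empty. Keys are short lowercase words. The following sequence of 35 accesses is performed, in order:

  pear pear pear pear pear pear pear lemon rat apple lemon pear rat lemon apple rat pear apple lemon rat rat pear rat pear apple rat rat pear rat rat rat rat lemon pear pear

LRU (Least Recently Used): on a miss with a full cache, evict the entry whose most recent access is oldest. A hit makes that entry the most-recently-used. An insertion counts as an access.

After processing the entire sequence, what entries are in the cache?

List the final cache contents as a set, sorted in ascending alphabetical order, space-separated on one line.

Answer: lemon pear rat

Derivation:
LRU simulation (capacity=3):
  1. access pear: MISS. Cache (LRU->MRU): [pear]
  2. access pear: HIT. Cache (LRU->MRU): [pear]
  3. access pear: HIT. Cache (LRU->MRU): [pear]
  4. access pear: HIT. Cache (LRU->MRU): [pear]
  5. access pear: HIT. Cache (LRU->MRU): [pear]
  6. access pear: HIT. Cache (LRU->MRU): [pear]
  7. access pear: HIT. Cache (LRU->MRU): [pear]
  8. access lemon: MISS. Cache (LRU->MRU): [pear lemon]
  9. access rat: MISS. Cache (LRU->MRU): [pear lemon rat]
  10. access apple: MISS, evict pear. Cache (LRU->MRU): [lemon rat apple]
  11. access lemon: HIT. Cache (LRU->MRU): [rat apple lemon]
  12. access pear: MISS, evict rat. Cache (LRU->MRU): [apple lemon pear]
  13. access rat: MISS, evict apple. Cache (LRU->MRU): [lemon pear rat]
  14. access lemon: HIT. Cache (LRU->MRU): [pear rat lemon]
  15. access apple: MISS, evict pear. Cache (LRU->MRU): [rat lemon apple]
  16. access rat: HIT. Cache (LRU->MRU): [lemon apple rat]
  17. access pear: MISS, evict lemon. Cache (LRU->MRU): [apple rat pear]
  18. access apple: HIT. Cache (LRU->MRU): [rat pear apple]
  19. access lemon: MISS, evict rat. Cache (LRU->MRU): [pear apple lemon]
  20. access rat: MISS, evict pear. Cache (LRU->MRU): [apple lemon rat]
  21. access rat: HIT. Cache (LRU->MRU): [apple lemon rat]
  22. access pear: MISS, evict apple. Cache (LRU->MRU): [lemon rat pear]
  23. access rat: HIT. Cache (LRU->MRU): [lemon pear rat]
  24. access pear: HIT. Cache (LRU->MRU): [lemon rat pear]
  25. access apple: MISS, evict lemon. Cache (LRU->MRU): [rat pear apple]
  26. access rat: HIT. Cache (LRU->MRU): [pear apple rat]
  27. access rat: HIT. Cache (LRU->MRU): [pear apple rat]
  28. access pear: HIT. Cache (LRU->MRU): [apple rat pear]
  29. access rat: HIT. Cache (LRU->MRU): [apple pear rat]
  30. access rat: HIT. Cache (LRU->MRU): [apple pear rat]
  31. access rat: HIT. Cache (LRU->MRU): [apple pear rat]
  32. access rat: HIT. Cache (LRU->MRU): [apple pear rat]
  33. access lemon: MISS, evict apple. Cache (LRU->MRU): [pear rat lemon]
  34. access pear: HIT. Cache (LRU->MRU): [rat lemon pear]
  35. access pear: HIT. Cache (LRU->MRU): [rat lemon pear]
Total: 22 hits, 13 misses, 10 evictions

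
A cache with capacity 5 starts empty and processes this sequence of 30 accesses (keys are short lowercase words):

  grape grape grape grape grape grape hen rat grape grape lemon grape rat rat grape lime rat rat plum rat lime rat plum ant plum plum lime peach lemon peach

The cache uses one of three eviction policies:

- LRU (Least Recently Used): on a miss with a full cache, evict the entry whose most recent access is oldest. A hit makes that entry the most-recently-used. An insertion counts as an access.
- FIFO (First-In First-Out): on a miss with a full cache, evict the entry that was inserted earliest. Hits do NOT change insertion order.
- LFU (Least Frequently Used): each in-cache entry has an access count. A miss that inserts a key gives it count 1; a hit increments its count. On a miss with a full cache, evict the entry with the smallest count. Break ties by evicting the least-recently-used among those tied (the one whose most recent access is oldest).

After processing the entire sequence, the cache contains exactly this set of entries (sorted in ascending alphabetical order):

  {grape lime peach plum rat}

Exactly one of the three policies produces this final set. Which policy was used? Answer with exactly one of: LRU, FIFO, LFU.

Answer: LFU

Derivation:
Simulating under each policy and comparing final sets:
  LRU: final set = {ant lemon lime peach plum} -> differs
  FIFO: final set = {ant lemon lime peach plum} -> differs
  LFU: final set = {grape lime peach plum rat} -> MATCHES target
Only LFU produces the target set.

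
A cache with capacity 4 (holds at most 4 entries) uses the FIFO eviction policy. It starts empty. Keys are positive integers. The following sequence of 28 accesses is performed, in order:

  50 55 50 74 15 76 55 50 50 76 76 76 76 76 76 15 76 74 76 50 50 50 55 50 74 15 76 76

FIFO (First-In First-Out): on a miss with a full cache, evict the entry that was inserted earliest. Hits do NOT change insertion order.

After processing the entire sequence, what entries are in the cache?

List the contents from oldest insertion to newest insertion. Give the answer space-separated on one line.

Answer: 55 74 15 76

Derivation:
FIFO simulation (capacity=4):
  1. access 50: MISS. Cache (old->new): [50]
  2. access 55: MISS. Cache (old->new): [50 55]
  3. access 50: HIT. Cache (old->new): [50 55]
  4. access 74: MISS. Cache (old->new): [50 55 74]
  5. access 15: MISS. Cache (old->new): [50 55 74 15]
  6. access 76: MISS, evict 50. Cache (old->new): [55 74 15 76]
  7. access 55: HIT. Cache (old->new): [55 74 15 76]
  8. access 50: MISS, evict 55. Cache (old->new): [74 15 76 50]
  9. access 50: HIT. Cache (old->new): [74 15 76 50]
  10. access 76: HIT. Cache (old->new): [74 15 76 50]
  11. access 76: HIT. Cache (old->new): [74 15 76 50]
  12. access 76: HIT. Cache (old->new): [74 15 76 50]
  13. access 76: HIT. Cache (old->new): [74 15 76 50]
  14. access 76: HIT. Cache (old->new): [74 15 76 50]
  15. access 76: HIT. Cache (old->new): [74 15 76 50]
  16. access 15: HIT. Cache (old->new): [74 15 76 50]
  17. access 76: HIT. Cache (old->new): [74 15 76 50]
  18. access 74: HIT. Cache (old->new): [74 15 76 50]
  19. access 76: HIT. Cache (old->new): [74 15 76 50]
  20. access 50: HIT. Cache (old->new): [74 15 76 50]
  21. access 50: HIT. Cache (old->new): [74 15 76 50]
  22. access 50: HIT. Cache (old->new): [74 15 76 50]
  23. access 55: MISS, evict 74. Cache (old->new): [15 76 50 55]
  24. access 50: HIT. Cache (old->new): [15 76 50 55]
  25. access 74: MISS, evict 15. Cache (old->new): [76 50 55 74]
  26. access 15: MISS, evict 76. Cache (old->new): [50 55 74 15]
  27. access 76: MISS, evict 50. Cache (old->new): [55 74 15 76]
  28. access 76: HIT. Cache (old->new): [55 74 15 76]
Total: 18 hits, 10 misses, 6 evictions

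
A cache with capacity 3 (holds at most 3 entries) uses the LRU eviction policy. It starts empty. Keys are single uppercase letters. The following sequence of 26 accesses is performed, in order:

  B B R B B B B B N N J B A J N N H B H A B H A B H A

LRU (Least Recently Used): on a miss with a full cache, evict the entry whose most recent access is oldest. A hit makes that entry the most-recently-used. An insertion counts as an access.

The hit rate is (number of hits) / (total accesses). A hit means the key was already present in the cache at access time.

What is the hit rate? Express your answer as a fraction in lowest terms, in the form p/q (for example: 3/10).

Answer: 17/26

Derivation:
LRU simulation (capacity=3):
  1. access B: MISS. Cache (LRU->MRU): [B]
  2. access B: HIT. Cache (LRU->MRU): [B]
  3. access R: MISS. Cache (LRU->MRU): [B R]
  4. access B: HIT. Cache (LRU->MRU): [R B]
  5. access B: HIT. Cache (LRU->MRU): [R B]
  6. access B: HIT. Cache (LRU->MRU): [R B]
  7. access B: HIT. Cache (LRU->MRU): [R B]
  8. access B: HIT. Cache (LRU->MRU): [R B]
  9. access N: MISS. Cache (LRU->MRU): [R B N]
  10. access N: HIT. Cache (LRU->MRU): [R B N]
  11. access J: MISS, evict R. Cache (LRU->MRU): [B N J]
  12. access B: HIT. Cache (LRU->MRU): [N J B]
  13. access A: MISS, evict N. Cache (LRU->MRU): [J B A]
  14. access J: HIT. Cache (LRU->MRU): [B A J]
  15. access N: MISS, evict B. Cache (LRU->MRU): [A J N]
  16. access N: HIT. Cache (LRU->MRU): [A J N]
  17. access H: MISS, evict A. Cache (LRU->MRU): [J N H]
  18. access B: MISS, evict J. Cache (LRU->MRU): [N H B]
  19. access H: HIT. Cache (LRU->MRU): [N B H]
  20. access A: MISS, evict N. Cache (LRU->MRU): [B H A]
  21. access B: HIT. Cache (LRU->MRU): [H A B]
  22. access H: HIT. Cache (LRU->MRU): [A B H]
  23. access A: HIT. Cache (LRU->MRU): [B H A]
  24. access B: HIT. Cache (LRU->MRU): [H A B]
  25. access H: HIT. Cache (LRU->MRU): [A B H]
  26. access A: HIT. Cache (LRU->MRU): [B H A]
Total: 17 hits, 9 misses, 6 evictions

Hit rate = 17/26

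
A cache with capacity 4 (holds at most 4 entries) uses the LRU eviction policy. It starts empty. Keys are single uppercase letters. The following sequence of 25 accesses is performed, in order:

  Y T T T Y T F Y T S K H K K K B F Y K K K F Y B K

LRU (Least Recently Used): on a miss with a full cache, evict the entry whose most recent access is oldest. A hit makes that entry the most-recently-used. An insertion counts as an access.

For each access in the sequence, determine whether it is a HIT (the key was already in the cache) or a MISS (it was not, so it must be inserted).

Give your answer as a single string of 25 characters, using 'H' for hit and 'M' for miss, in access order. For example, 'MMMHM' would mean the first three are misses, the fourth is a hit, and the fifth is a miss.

Answer: MMHHHHMHHMMMHHHMMMHHHHHHH

Derivation:
LRU simulation (capacity=4):
  1. access Y: MISS. Cache (LRU->MRU): [Y]
  2. access T: MISS. Cache (LRU->MRU): [Y T]
  3. access T: HIT. Cache (LRU->MRU): [Y T]
  4. access T: HIT. Cache (LRU->MRU): [Y T]
  5. access Y: HIT. Cache (LRU->MRU): [T Y]
  6. access T: HIT. Cache (LRU->MRU): [Y T]
  7. access F: MISS. Cache (LRU->MRU): [Y T F]
  8. access Y: HIT. Cache (LRU->MRU): [T F Y]
  9. access T: HIT. Cache (LRU->MRU): [F Y T]
  10. access S: MISS. Cache (LRU->MRU): [F Y T S]
  11. access K: MISS, evict F. Cache (LRU->MRU): [Y T S K]
  12. access H: MISS, evict Y. Cache (LRU->MRU): [T S K H]
  13. access K: HIT. Cache (LRU->MRU): [T S H K]
  14. access K: HIT. Cache (LRU->MRU): [T S H K]
  15. access K: HIT. Cache (LRU->MRU): [T S H K]
  16. access B: MISS, evict T. Cache (LRU->MRU): [S H K B]
  17. access F: MISS, evict S. Cache (LRU->MRU): [H K B F]
  18. access Y: MISS, evict H. Cache (LRU->MRU): [K B F Y]
  19. access K: HIT. Cache (LRU->MRU): [B F Y K]
  20. access K: HIT. Cache (LRU->MRU): [B F Y K]
  21. access K: HIT. Cache (LRU->MRU): [B F Y K]
  22. access F: HIT. Cache (LRU->MRU): [B Y K F]
  23. access Y: HIT. Cache (LRU->MRU): [B K F Y]
  24. access B: HIT. Cache (LRU->MRU): [K F Y B]
  25. access K: HIT. Cache (LRU->MRU): [F Y B K]
Total: 16 hits, 9 misses, 5 evictions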